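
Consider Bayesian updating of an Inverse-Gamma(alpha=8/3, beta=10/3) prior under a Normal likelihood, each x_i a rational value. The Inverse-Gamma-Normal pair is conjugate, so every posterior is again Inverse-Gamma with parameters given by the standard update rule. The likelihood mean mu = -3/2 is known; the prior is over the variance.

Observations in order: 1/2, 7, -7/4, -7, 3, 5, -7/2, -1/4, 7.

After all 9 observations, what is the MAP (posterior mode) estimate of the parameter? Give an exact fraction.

obs 1: x=1/2 → posterior Inverse-Gamma(19/6, 16/3)
obs 2: x=7 → posterior Inverse-Gamma(11/3, 995/24)
obs 3: x=-7/4 → posterior Inverse-Gamma(25/6, 3983/96)
obs 4: x=-7 → posterior Inverse-Gamma(14/3, 5435/96)
obs 5: x=3 → posterior Inverse-Gamma(31/6, 6407/96)
obs 6: x=5 → posterior Inverse-Gamma(17/3, 8435/96)
obs 7: x=-7/2 → posterior Inverse-Gamma(37/6, 8627/96)
obs 8: x=-1/4 → posterior Inverse-Gamma(20/3, 4351/48)
obs 9: x=7 → posterior Inverse-Gamma(43/6, 6085/48)

6085/392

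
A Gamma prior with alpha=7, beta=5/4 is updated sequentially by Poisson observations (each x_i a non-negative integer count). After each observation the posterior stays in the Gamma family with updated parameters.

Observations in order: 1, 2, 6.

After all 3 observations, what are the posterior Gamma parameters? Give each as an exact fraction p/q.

alpha=16, beta=17/4

obs 1: x=1 → posterior Gamma(8, 9/4)
obs 2: x=2 → posterior Gamma(10, 13/4)
obs 3: x=6 → posterior Gamma(16, 17/4)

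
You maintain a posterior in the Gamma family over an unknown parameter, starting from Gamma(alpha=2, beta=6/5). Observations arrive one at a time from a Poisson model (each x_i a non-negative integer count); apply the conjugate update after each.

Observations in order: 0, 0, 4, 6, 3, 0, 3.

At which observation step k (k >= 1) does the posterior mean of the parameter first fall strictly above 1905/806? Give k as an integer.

obs 1: x=0 → posterior Gamma(2, 11/5)
obs 2: x=0 → posterior Gamma(2, 16/5)
obs 3: x=4 → posterior Gamma(6, 21/5)
obs 4: x=6 → posterior Gamma(12, 26/5)
obs 5: x=3 → posterior Gamma(15, 31/5)
obs 6: x=0 → posterior Gamma(15, 36/5)
obs 7: x=3 → posterior Gamma(18, 41/5)

k = 5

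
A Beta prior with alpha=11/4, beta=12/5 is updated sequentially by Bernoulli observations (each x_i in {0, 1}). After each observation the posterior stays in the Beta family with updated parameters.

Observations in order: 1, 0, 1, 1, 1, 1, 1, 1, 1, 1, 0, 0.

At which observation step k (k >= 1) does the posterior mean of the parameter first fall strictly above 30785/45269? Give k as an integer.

obs 1: x=1 → posterior Beta(15/4, 12/5)
obs 2: x=0 → posterior Beta(15/4, 17/5)
obs 3: x=1 → posterior Beta(19/4, 17/5)
obs 4: x=1 → posterior Beta(23/4, 17/5)
obs 5: x=1 → posterior Beta(27/4, 17/5)
obs 6: x=1 → posterior Beta(31/4, 17/5)
obs 7: x=1 → posterior Beta(35/4, 17/5)
obs 8: x=1 → posterior Beta(39/4, 17/5)
obs 9: x=1 → posterior Beta(43/4, 17/5)
obs 10: x=1 → posterior Beta(47/4, 17/5)
obs 11: x=0 → posterior Beta(47/4, 22/5)
obs 12: x=0 → posterior Beta(47/4, 27/5)

k = 6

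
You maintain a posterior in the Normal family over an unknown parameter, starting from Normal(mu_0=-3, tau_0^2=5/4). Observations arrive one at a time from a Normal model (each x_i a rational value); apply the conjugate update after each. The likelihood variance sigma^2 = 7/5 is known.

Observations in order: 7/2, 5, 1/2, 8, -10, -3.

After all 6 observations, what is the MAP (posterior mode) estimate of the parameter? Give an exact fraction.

obs 1: x=7/2 → posterior Normal(7/106, 35/53)
obs 2: x=5 → posterior Normal(257/156, 35/78)
obs 3: x=1/2 → posterior Normal(141/103, 35/103)
obs 4: x=8 → posterior Normal(341/128, 35/128)
obs 5: x=-10 → posterior Normal(91/153, 35/153)
obs 6: x=-3 → posterior Normal(8/89, 35/178)

8/89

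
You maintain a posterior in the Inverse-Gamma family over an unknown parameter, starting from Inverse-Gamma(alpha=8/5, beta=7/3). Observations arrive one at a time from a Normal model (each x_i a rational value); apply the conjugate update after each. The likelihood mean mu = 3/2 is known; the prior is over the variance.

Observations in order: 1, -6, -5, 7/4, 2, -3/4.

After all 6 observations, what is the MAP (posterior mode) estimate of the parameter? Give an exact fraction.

obs 1: x=1 → posterior Inverse-Gamma(21/10, 59/24)
obs 2: x=-6 → posterior Inverse-Gamma(13/5, 367/12)
obs 3: x=-5 → posterior Inverse-Gamma(31/10, 1241/24)
obs 4: x=7/4 → posterior Inverse-Gamma(18/5, 4967/96)
obs 5: x=2 → posterior Inverse-Gamma(41/10, 4979/96)
obs 6: x=-3/4 → posterior Inverse-Gamma(23/5, 2611/48)

1865/192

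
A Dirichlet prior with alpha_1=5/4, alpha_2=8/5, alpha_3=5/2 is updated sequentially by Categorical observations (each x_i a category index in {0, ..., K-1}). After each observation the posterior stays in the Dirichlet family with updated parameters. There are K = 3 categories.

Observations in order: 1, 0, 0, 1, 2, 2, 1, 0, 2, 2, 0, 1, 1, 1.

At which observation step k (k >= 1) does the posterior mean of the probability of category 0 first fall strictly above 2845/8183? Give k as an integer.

k = 3

obs 1: x=1 → posterior Dirichlet(5/4, 13/5, 5/2)
obs 2: x=0 → posterior Dirichlet(9/4, 13/5, 5/2)
obs 3: x=0 → posterior Dirichlet(13/4, 13/5, 5/2)
obs 4: x=1 → posterior Dirichlet(13/4, 18/5, 5/2)
obs 5: x=2 → posterior Dirichlet(13/4, 18/5, 7/2)
obs 6: x=2 → posterior Dirichlet(13/4, 18/5, 9/2)
obs 7: x=1 → posterior Dirichlet(13/4, 23/5, 9/2)
obs 8: x=0 → posterior Dirichlet(17/4, 23/5, 9/2)
obs 9: x=2 → posterior Dirichlet(17/4, 23/5, 11/2)
obs 10: x=2 → posterior Dirichlet(17/4, 23/5, 13/2)
obs 11: x=0 → posterior Dirichlet(21/4, 23/5, 13/2)
obs 12: x=1 → posterior Dirichlet(21/4, 28/5, 13/2)
obs 13: x=1 → posterior Dirichlet(21/4, 33/5, 13/2)
obs 14: x=1 → posterior Dirichlet(21/4, 38/5, 13/2)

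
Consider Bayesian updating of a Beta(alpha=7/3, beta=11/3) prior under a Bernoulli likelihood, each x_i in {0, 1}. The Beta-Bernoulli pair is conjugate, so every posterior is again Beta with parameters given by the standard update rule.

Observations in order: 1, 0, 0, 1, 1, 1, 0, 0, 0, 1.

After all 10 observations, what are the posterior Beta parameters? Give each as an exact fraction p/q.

obs 1: x=1 → posterior Beta(10/3, 11/3)
obs 2: x=0 → posterior Beta(10/3, 14/3)
obs 3: x=0 → posterior Beta(10/3, 17/3)
obs 4: x=1 → posterior Beta(13/3, 17/3)
obs 5: x=1 → posterior Beta(16/3, 17/3)
obs 6: x=1 → posterior Beta(19/3, 17/3)
obs 7: x=0 → posterior Beta(19/3, 20/3)
obs 8: x=0 → posterior Beta(19/3, 23/3)
obs 9: x=0 → posterior Beta(19/3, 26/3)
obs 10: x=1 → posterior Beta(22/3, 26/3)

alpha=22/3, beta=26/3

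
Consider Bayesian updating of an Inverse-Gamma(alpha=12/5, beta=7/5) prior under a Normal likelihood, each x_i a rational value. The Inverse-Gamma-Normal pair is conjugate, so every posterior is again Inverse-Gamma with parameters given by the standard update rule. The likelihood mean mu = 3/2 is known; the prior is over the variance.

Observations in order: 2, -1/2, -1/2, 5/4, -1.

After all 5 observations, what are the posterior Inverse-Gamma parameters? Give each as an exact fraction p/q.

alpha=49/10, beta=1389/160

obs 1: x=2 → posterior Inverse-Gamma(29/10, 61/40)
obs 2: x=-1/2 → posterior Inverse-Gamma(17/5, 141/40)
obs 3: x=-1/2 → posterior Inverse-Gamma(39/10, 221/40)
obs 4: x=5/4 → posterior Inverse-Gamma(22/5, 889/160)
obs 5: x=-1 → posterior Inverse-Gamma(49/10, 1389/160)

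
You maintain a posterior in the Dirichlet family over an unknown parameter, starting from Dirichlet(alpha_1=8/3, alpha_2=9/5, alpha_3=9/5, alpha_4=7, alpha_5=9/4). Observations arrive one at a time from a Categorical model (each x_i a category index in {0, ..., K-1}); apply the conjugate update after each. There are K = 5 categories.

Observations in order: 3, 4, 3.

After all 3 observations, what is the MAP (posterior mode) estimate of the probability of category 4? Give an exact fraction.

obs 1: x=3 → posterior Dirichlet(8/3, 9/5, 9/5, 8, 9/4)
obs 2: x=4 → posterior Dirichlet(8/3, 9/5, 9/5, 8, 13/4)
obs 3: x=3 → posterior Dirichlet(8/3, 9/5, 9/5, 9, 13/4)

135/811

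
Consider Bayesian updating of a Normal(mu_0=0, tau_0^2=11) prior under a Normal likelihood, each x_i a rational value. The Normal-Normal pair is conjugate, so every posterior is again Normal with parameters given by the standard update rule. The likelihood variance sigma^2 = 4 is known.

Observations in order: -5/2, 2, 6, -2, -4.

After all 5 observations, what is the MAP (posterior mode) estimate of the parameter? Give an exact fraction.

obs 1: x=-5/2 → posterior Normal(-11/6, 44/15)
obs 2: x=2 → posterior Normal(-11/52, 22/13)
obs 3: x=6 → posterior Normal(121/74, 44/37)
obs 4: x=-2 → posterior Normal(77/96, 11/12)
obs 5: x=-4 → posterior Normal(-11/118, 44/59)

-11/118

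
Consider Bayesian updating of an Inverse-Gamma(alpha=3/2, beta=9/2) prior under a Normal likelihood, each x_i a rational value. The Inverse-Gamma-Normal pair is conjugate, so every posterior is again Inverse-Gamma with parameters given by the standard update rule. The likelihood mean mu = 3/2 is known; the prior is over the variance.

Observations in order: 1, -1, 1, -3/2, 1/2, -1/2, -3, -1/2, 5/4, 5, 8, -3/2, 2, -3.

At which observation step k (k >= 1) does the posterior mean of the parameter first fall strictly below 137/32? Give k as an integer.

k = 3

obs 1: x=1 → posterior Inverse-Gamma(2, 37/8)
obs 2: x=-1 → posterior Inverse-Gamma(5/2, 31/4)
obs 3: x=1 → posterior Inverse-Gamma(3, 63/8)
obs 4: x=-3/2 → posterior Inverse-Gamma(7/2, 99/8)
obs 5: x=1/2 → posterior Inverse-Gamma(4, 103/8)
obs 6: x=-1/2 → posterior Inverse-Gamma(9/2, 119/8)
obs 7: x=-3 → posterior Inverse-Gamma(5, 25)
obs 8: x=-1/2 → posterior Inverse-Gamma(11/2, 27)
obs 9: x=5/4 → posterior Inverse-Gamma(6, 865/32)
obs 10: x=5 → posterior Inverse-Gamma(13/2, 1061/32)
obs 11: x=8 → posterior Inverse-Gamma(7, 1737/32)
obs 12: x=-3/2 → posterior Inverse-Gamma(15/2, 1881/32)
obs 13: x=2 → posterior Inverse-Gamma(8, 1885/32)
obs 14: x=-3 → posterior Inverse-Gamma(17/2, 2209/32)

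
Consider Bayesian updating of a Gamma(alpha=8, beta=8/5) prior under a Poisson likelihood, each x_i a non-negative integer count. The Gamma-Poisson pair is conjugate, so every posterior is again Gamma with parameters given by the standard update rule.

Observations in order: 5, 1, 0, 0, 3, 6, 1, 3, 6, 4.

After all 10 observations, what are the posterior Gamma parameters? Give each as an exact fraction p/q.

alpha=37, beta=58/5

obs 1: x=5 → posterior Gamma(13, 13/5)
obs 2: x=1 → posterior Gamma(14, 18/5)
obs 3: x=0 → posterior Gamma(14, 23/5)
obs 4: x=0 → posterior Gamma(14, 28/5)
obs 5: x=3 → posterior Gamma(17, 33/5)
obs 6: x=6 → posterior Gamma(23, 38/5)
obs 7: x=1 → posterior Gamma(24, 43/5)
obs 8: x=3 → posterior Gamma(27, 48/5)
obs 9: x=6 → posterior Gamma(33, 53/5)
obs 10: x=4 → posterior Gamma(37, 58/5)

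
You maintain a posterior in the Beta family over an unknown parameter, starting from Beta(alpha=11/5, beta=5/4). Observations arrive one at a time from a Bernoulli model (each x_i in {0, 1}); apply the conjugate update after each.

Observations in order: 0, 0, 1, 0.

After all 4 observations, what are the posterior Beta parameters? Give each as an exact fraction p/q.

alpha=16/5, beta=17/4

obs 1: x=0 → posterior Beta(11/5, 9/4)
obs 2: x=0 → posterior Beta(11/5, 13/4)
obs 3: x=1 → posterior Beta(16/5, 13/4)
obs 4: x=0 → posterior Beta(16/5, 17/4)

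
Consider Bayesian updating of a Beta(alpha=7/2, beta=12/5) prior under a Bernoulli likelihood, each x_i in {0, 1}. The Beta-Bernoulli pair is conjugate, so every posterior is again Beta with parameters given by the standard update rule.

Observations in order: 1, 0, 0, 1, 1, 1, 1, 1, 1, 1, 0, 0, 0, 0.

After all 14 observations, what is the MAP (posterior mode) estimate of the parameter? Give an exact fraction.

obs 1: x=1 → posterior Beta(9/2, 12/5)
obs 2: x=0 → posterior Beta(9/2, 17/5)
obs 3: x=0 → posterior Beta(9/2, 22/5)
obs 4: x=1 → posterior Beta(11/2, 22/5)
obs 5: x=1 → posterior Beta(13/2, 22/5)
obs 6: x=1 → posterior Beta(15/2, 22/5)
obs 7: x=1 → posterior Beta(17/2, 22/5)
obs 8: x=1 → posterior Beta(19/2, 22/5)
obs 9: x=1 → posterior Beta(21/2, 22/5)
obs 10: x=1 → posterior Beta(23/2, 22/5)
obs 11: x=0 → posterior Beta(23/2, 27/5)
obs 12: x=0 → posterior Beta(23/2, 32/5)
obs 13: x=0 → posterior Beta(23/2, 37/5)
obs 14: x=0 → posterior Beta(23/2, 42/5)

105/179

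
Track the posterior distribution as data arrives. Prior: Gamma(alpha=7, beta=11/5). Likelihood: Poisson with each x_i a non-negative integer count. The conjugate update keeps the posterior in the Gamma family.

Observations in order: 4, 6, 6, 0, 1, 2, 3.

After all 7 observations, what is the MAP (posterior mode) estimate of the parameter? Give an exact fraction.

obs 1: x=4 → posterior Gamma(11, 16/5)
obs 2: x=6 → posterior Gamma(17, 21/5)
obs 3: x=6 → posterior Gamma(23, 26/5)
obs 4: x=0 → posterior Gamma(23, 31/5)
obs 5: x=1 → posterior Gamma(24, 36/5)
obs 6: x=2 → posterior Gamma(26, 41/5)
obs 7: x=3 → posterior Gamma(29, 46/5)

70/23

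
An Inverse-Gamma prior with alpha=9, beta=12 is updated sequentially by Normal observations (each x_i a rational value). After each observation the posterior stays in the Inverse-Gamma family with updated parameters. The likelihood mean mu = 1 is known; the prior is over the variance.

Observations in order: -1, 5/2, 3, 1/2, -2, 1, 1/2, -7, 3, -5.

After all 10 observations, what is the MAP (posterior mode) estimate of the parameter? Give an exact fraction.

197/40

obs 1: x=-1 → posterior Inverse-Gamma(19/2, 14)
obs 2: x=5/2 → posterior Inverse-Gamma(10, 121/8)
obs 3: x=3 → posterior Inverse-Gamma(21/2, 137/8)
obs 4: x=1/2 → posterior Inverse-Gamma(11, 69/4)
obs 5: x=-2 → posterior Inverse-Gamma(23/2, 87/4)
obs 6: x=1 → posterior Inverse-Gamma(12, 87/4)
obs 7: x=1/2 → posterior Inverse-Gamma(25/2, 175/8)
obs 8: x=-7 → posterior Inverse-Gamma(13, 431/8)
obs 9: x=3 → posterior Inverse-Gamma(27/2, 447/8)
obs 10: x=-5 → posterior Inverse-Gamma(14, 591/8)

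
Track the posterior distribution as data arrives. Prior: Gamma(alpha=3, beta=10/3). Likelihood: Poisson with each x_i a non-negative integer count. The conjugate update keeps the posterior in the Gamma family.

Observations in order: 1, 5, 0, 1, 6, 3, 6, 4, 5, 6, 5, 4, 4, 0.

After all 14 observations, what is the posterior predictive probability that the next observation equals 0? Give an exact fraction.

8875180874254872942662451563958081888110634839390750059066358378372882176469944111193915392/173469266931818817701197572759460512158186359368276122994156906997886835597455501556396484375

obs 1: x=1 → posterior Gamma(4, 13/3)
obs 2: x=5 → posterior Gamma(9, 16/3)
obs 3: x=0 → posterior Gamma(9, 19/3)
obs 4: x=1 → posterior Gamma(10, 22/3)
obs 5: x=6 → posterior Gamma(16, 25/3)
obs 6: x=3 → posterior Gamma(19, 28/3)
obs 7: x=6 → posterior Gamma(25, 31/3)
obs 8: x=4 → posterior Gamma(29, 34/3)
obs 9: x=5 → posterior Gamma(34, 37/3)
obs 10: x=6 → posterior Gamma(40, 40/3)
obs 11: x=5 → posterior Gamma(45, 43/3)
obs 12: x=4 → posterior Gamma(49, 46/3)
obs 13: x=4 → posterior Gamma(53, 49/3)
obs 14: x=0 → posterior Gamma(53, 52/3)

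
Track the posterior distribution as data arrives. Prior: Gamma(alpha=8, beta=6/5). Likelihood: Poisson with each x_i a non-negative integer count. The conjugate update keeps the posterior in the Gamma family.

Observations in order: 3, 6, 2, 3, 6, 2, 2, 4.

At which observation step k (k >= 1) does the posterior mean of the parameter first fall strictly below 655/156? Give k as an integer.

obs 1: x=3 → posterior Gamma(11, 11/5)
obs 2: x=6 → posterior Gamma(17, 16/5)
obs 3: x=2 → posterior Gamma(19, 21/5)
obs 4: x=3 → posterior Gamma(22, 26/5)
obs 5: x=6 → posterior Gamma(28, 31/5)
obs 6: x=2 → posterior Gamma(30, 36/5)
obs 7: x=2 → posterior Gamma(32, 41/5)
obs 8: x=4 → posterior Gamma(36, 46/5)

k = 6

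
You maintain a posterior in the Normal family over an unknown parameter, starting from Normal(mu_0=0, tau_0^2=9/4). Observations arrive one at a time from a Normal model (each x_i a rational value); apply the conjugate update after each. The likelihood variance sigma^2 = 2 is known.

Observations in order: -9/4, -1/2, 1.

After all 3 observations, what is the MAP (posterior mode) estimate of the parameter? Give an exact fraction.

obs 1: x=-9/4 → posterior Normal(-81/68, 18/17)
obs 2: x=-1/2 → posterior Normal(-99/104, 9/13)
obs 3: x=1 → posterior Normal(-9/20, 18/35)

-9/20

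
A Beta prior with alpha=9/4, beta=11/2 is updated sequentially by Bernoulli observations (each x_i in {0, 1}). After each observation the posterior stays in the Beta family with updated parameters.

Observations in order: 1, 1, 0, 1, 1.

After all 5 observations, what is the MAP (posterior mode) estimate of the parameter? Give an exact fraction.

21/43

obs 1: x=1 → posterior Beta(13/4, 11/2)
obs 2: x=1 → posterior Beta(17/4, 11/2)
obs 3: x=0 → posterior Beta(17/4, 13/2)
obs 4: x=1 → posterior Beta(21/4, 13/2)
obs 5: x=1 → posterior Beta(25/4, 13/2)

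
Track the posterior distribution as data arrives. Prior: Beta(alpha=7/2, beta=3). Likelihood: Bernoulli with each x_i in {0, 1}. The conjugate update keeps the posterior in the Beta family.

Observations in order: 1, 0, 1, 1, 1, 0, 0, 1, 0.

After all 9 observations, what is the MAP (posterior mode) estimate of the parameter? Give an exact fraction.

5/9

obs 1: x=1 → posterior Beta(9/2, 3)
obs 2: x=0 → posterior Beta(9/2, 4)
obs 3: x=1 → posterior Beta(11/2, 4)
obs 4: x=1 → posterior Beta(13/2, 4)
obs 5: x=1 → posterior Beta(15/2, 4)
obs 6: x=0 → posterior Beta(15/2, 5)
obs 7: x=0 → posterior Beta(15/2, 6)
obs 8: x=1 → posterior Beta(17/2, 6)
obs 9: x=0 → posterior Beta(17/2, 7)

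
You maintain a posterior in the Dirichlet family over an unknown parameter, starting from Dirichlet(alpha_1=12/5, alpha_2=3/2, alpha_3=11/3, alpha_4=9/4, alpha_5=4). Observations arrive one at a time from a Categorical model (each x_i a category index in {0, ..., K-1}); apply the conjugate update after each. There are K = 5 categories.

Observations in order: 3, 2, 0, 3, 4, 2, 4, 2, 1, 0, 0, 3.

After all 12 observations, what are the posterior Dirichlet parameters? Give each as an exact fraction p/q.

obs 1: x=3 → posterior Dirichlet(12/5, 3/2, 11/3, 13/4, 4)
obs 2: x=2 → posterior Dirichlet(12/5, 3/2, 14/3, 13/4, 4)
obs 3: x=0 → posterior Dirichlet(17/5, 3/2, 14/3, 13/4, 4)
obs 4: x=3 → posterior Dirichlet(17/5, 3/2, 14/3, 17/4, 4)
obs 5: x=4 → posterior Dirichlet(17/5, 3/2, 14/3, 17/4, 5)
obs 6: x=2 → posterior Dirichlet(17/5, 3/2, 17/3, 17/4, 5)
obs 7: x=4 → posterior Dirichlet(17/5, 3/2, 17/3, 17/4, 6)
obs 8: x=2 → posterior Dirichlet(17/5, 3/2, 20/3, 17/4, 6)
obs 9: x=1 → posterior Dirichlet(17/5, 5/2, 20/3, 17/4, 6)
obs 10: x=0 → posterior Dirichlet(22/5, 5/2, 20/3, 17/4, 6)
obs 11: x=0 → posterior Dirichlet(27/5, 5/2, 20/3, 17/4, 6)
obs 12: x=3 → posterior Dirichlet(27/5, 5/2, 20/3, 21/4, 6)

alpha_1=27/5, alpha_2=5/2, alpha_3=20/3, alpha_4=21/4, alpha_5=6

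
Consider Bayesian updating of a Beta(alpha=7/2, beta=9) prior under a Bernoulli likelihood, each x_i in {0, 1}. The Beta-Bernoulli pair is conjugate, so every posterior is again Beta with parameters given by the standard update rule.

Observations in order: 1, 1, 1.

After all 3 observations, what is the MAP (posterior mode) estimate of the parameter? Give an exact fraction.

11/27

obs 1: x=1 → posterior Beta(9/2, 9)
obs 2: x=1 → posterior Beta(11/2, 9)
obs 3: x=1 → posterior Beta(13/2, 9)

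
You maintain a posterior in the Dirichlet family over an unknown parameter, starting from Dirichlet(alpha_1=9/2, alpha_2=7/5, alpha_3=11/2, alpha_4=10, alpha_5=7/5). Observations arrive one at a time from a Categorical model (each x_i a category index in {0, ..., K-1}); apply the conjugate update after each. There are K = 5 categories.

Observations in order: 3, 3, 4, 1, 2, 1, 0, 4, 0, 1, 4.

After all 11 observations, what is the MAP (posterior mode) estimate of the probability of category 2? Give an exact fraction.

obs 1: x=3 → posterior Dirichlet(9/2, 7/5, 11/2, 11, 7/5)
obs 2: x=3 → posterior Dirichlet(9/2, 7/5, 11/2, 12, 7/5)
obs 3: x=4 → posterior Dirichlet(9/2, 7/5, 11/2, 12, 12/5)
obs 4: x=1 → posterior Dirichlet(9/2, 12/5, 11/2, 12, 12/5)
obs 5: x=2 → posterior Dirichlet(9/2, 12/5, 13/2, 12, 12/5)
obs 6: x=1 → posterior Dirichlet(9/2, 17/5, 13/2, 12, 12/5)
obs 7: x=0 → posterior Dirichlet(11/2, 17/5, 13/2, 12, 12/5)
obs 8: x=4 → posterior Dirichlet(11/2, 17/5, 13/2, 12, 17/5)
obs 9: x=0 → posterior Dirichlet(13/2, 17/5, 13/2, 12, 17/5)
obs 10: x=1 → posterior Dirichlet(13/2, 22/5, 13/2, 12, 17/5)
obs 11: x=4 → posterior Dirichlet(13/2, 22/5, 13/2, 12, 22/5)

55/288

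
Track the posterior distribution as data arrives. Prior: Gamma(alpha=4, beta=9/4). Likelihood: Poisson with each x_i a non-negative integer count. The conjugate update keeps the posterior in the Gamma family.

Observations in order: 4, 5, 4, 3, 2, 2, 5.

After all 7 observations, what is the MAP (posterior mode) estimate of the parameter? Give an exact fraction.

obs 1: x=4 → posterior Gamma(8, 13/4)
obs 2: x=5 → posterior Gamma(13, 17/4)
obs 3: x=4 → posterior Gamma(17, 21/4)
obs 4: x=3 → posterior Gamma(20, 25/4)
obs 5: x=2 → posterior Gamma(22, 29/4)
obs 6: x=2 → posterior Gamma(24, 33/4)
obs 7: x=5 → posterior Gamma(29, 37/4)

112/37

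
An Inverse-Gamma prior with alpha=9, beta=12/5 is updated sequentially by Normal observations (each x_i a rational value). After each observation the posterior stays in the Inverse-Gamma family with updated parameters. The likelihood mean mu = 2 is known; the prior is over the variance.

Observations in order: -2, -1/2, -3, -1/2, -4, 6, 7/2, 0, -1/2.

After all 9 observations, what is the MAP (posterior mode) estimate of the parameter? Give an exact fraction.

obs 1: x=-2 → posterior Inverse-Gamma(19/2, 52/5)
obs 2: x=-1/2 → posterior Inverse-Gamma(10, 541/40)
obs 3: x=-3 → posterior Inverse-Gamma(21/2, 1041/40)
obs 4: x=-1/2 → posterior Inverse-Gamma(11, 583/20)
obs 5: x=-4 → posterior Inverse-Gamma(23/2, 943/20)
obs 6: x=6 → posterior Inverse-Gamma(12, 1103/20)
obs 7: x=7/2 → posterior Inverse-Gamma(25/2, 2251/40)
obs 8: x=0 → posterior Inverse-Gamma(13, 2331/40)
obs 9: x=-1/2 → posterior Inverse-Gamma(27/2, 307/5)

614/145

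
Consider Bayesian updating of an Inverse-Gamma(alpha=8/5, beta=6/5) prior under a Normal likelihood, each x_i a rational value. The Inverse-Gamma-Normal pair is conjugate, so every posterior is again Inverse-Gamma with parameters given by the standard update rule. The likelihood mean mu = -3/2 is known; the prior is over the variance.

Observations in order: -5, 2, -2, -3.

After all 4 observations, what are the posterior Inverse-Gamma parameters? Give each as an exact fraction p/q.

obs 1: x=-5 → posterior Inverse-Gamma(21/10, 293/40)
obs 2: x=2 → posterior Inverse-Gamma(13/5, 269/20)
obs 3: x=-2 → posterior Inverse-Gamma(31/10, 543/40)
obs 4: x=-3 → posterior Inverse-Gamma(18/5, 147/10)

alpha=18/5, beta=147/10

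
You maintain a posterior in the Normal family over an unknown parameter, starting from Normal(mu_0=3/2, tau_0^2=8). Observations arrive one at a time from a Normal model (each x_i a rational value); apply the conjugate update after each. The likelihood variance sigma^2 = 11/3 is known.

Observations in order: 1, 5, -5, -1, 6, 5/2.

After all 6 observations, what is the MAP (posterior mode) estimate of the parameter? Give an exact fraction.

441/310

obs 1: x=1 → posterior Normal(81/70, 88/35)
obs 2: x=5 → posterior Normal(321/118, 88/59)
obs 3: x=-5 → posterior Normal(81/166, 88/83)
obs 4: x=-1 → posterior Normal(33/214, 88/107)
obs 5: x=6 → posterior Normal(321/262, 88/131)
obs 6: x=5/2 → posterior Normal(441/310, 88/155)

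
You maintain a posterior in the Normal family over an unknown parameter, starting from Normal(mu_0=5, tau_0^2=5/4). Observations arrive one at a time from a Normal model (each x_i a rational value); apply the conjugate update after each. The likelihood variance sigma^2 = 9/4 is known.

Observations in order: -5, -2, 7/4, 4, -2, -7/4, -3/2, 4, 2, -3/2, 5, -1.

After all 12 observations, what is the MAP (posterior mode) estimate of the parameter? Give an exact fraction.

55/69

obs 1: x=-5 → posterior Normal(10/7, 45/56)
obs 2: x=-2 → posterior Normal(10/19, 45/76)
obs 3: x=7/4 → posterior Normal(25/32, 15/32)
obs 4: x=4 → posterior Normal(155/116, 45/116)
obs 5: x=-2 → posterior Normal(115/136, 45/136)
obs 6: x=-7/4 → posterior Normal(20/39, 15/52)
obs 7: x=-3/2 → posterior Normal(25/88, 45/176)
obs 8: x=4 → posterior Normal(65/98, 45/196)
obs 9: x=2 → posterior Normal(85/108, 5/24)
obs 10: x=-3/2 → posterior Normal(35/59, 45/236)
obs 11: x=5 → posterior Normal(15/16, 45/256)
obs 12: x=-1 → posterior Normal(55/69, 15/92)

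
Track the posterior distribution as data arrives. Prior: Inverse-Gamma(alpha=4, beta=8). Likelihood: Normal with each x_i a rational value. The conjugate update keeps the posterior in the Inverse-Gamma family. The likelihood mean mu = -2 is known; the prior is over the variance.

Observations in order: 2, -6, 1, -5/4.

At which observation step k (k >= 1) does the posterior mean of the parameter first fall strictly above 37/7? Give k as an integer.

obs 1: x=2 → posterior Inverse-Gamma(9/2, 16)
obs 2: x=-6 → posterior Inverse-Gamma(5, 24)
obs 3: x=1 → posterior Inverse-Gamma(11/2, 57/2)
obs 4: x=-5/4 → posterior Inverse-Gamma(6, 921/32)

k = 2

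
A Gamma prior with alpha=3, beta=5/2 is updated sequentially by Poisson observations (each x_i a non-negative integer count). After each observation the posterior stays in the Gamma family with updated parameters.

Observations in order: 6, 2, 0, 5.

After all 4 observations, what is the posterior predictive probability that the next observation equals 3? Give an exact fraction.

obs 1: x=6 → posterior Gamma(9, 7/2)
obs 2: x=2 → posterior Gamma(11, 9/2)
obs 3: x=0 → posterior Gamma(11, 11/2)
obs 4: x=5 → posterior Gamma(16, 13/2)

1447946541582599334016/7389459400177001953125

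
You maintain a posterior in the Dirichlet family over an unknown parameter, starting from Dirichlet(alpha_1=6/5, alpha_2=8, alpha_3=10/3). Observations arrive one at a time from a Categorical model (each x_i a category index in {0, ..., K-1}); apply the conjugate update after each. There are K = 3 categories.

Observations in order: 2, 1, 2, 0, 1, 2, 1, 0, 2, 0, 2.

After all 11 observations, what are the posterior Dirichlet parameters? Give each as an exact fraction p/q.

obs 1: x=2 → posterior Dirichlet(6/5, 8, 13/3)
obs 2: x=1 → posterior Dirichlet(6/5, 9, 13/3)
obs 3: x=2 → posterior Dirichlet(6/5, 9, 16/3)
obs 4: x=0 → posterior Dirichlet(11/5, 9, 16/3)
obs 5: x=1 → posterior Dirichlet(11/5, 10, 16/3)
obs 6: x=2 → posterior Dirichlet(11/5, 10, 19/3)
obs 7: x=1 → posterior Dirichlet(11/5, 11, 19/3)
obs 8: x=0 → posterior Dirichlet(16/5, 11, 19/3)
obs 9: x=2 → posterior Dirichlet(16/5, 11, 22/3)
obs 10: x=0 → posterior Dirichlet(21/5, 11, 22/3)
obs 11: x=2 → posterior Dirichlet(21/5, 11, 25/3)

alpha_1=21/5, alpha_2=11, alpha_3=25/3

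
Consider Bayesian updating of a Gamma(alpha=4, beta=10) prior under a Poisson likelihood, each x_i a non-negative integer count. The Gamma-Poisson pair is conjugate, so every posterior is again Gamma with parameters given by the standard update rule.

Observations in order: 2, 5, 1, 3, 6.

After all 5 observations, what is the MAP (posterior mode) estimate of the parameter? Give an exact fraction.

4/3

obs 1: x=2 → posterior Gamma(6, 11)
obs 2: x=5 → posterior Gamma(11, 12)
obs 3: x=1 → posterior Gamma(12, 13)
obs 4: x=3 → posterior Gamma(15, 14)
obs 5: x=6 → posterior Gamma(21, 15)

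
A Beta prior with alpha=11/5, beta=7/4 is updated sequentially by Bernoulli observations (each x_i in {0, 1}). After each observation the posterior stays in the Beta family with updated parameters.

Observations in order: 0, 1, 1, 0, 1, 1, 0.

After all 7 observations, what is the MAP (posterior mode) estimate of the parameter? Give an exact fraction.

104/179

obs 1: x=0 → posterior Beta(11/5, 11/4)
obs 2: x=1 → posterior Beta(16/5, 11/4)
obs 3: x=1 → posterior Beta(21/5, 11/4)
obs 4: x=0 → posterior Beta(21/5, 15/4)
obs 5: x=1 → posterior Beta(26/5, 15/4)
obs 6: x=1 → posterior Beta(31/5, 15/4)
obs 7: x=0 → posterior Beta(31/5, 19/4)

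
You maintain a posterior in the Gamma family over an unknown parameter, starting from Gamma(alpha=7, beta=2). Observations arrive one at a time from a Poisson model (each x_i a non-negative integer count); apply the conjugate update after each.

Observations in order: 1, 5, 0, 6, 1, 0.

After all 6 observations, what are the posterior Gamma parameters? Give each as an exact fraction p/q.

alpha=20, beta=8

obs 1: x=1 → posterior Gamma(8, 3)
obs 2: x=5 → posterior Gamma(13, 4)
obs 3: x=0 → posterior Gamma(13, 5)
obs 4: x=6 → posterior Gamma(19, 6)
obs 5: x=1 → posterior Gamma(20, 7)
obs 6: x=0 → posterior Gamma(20, 8)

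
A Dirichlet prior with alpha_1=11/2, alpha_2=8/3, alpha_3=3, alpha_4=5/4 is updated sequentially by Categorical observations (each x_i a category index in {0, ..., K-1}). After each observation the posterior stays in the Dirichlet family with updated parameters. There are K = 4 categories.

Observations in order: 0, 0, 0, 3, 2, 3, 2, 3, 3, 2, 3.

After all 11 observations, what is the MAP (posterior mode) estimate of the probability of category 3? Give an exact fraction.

obs 1: x=0 → posterior Dirichlet(13/2, 8/3, 3, 5/4)
obs 2: x=0 → posterior Dirichlet(15/2, 8/3, 3, 5/4)
obs 3: x=0 → posterior Dirichlet(17/2, 8/3, 3, 5/4)
obs 4: x=3 → posterior Dirichlet(17/2, 8/3, 3, 9/4)
obs 5: x=2 → posterior Dirichlet(17/2, 8/3, 4, 9/4)
obs 6: x=3 → posterior Dirichlet(17/2, 8/3, 4, 13/4)
obs 7: x=2 → posterior Dirichlet(17/2, 8/3, 5, 13/4)
obs 8: x=3 → posterior Dirichlet(17/2, 8/3, 5, 17/4)
obs 9: x=3 → posterior Dirichlet(17/2, 8/3, 5, 21/4)
obs 10: x=2 → posterior Dirichlet(17/2, 8/3, 6, 21/4)
obs 11: x=3 → posterior Dirichlet(17/2, 8/3, 6, 25/4)

63/233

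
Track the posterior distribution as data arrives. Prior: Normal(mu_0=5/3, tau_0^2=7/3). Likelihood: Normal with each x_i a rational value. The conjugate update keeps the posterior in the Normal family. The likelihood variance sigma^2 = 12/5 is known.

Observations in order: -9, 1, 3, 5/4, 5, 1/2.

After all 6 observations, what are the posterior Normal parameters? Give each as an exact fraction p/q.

obs 1: x=-9 → posterior Normal(-255/71, 84/71)
obs 2: x=1 → posterior Normal(-110/53, 42/53)
obs 3: x=3 → posterior Normal(-115/141, 28/47)
obs 4: x=5/4 → posterior Normal(-285/704, 21/44)
obs 5: x=5 → posterior Normal(415/844, 84/211)
obs 6: x=1/2 → posterior Normal(485/984, 14/41)

mu_0=485/984, tau_0^2=14/41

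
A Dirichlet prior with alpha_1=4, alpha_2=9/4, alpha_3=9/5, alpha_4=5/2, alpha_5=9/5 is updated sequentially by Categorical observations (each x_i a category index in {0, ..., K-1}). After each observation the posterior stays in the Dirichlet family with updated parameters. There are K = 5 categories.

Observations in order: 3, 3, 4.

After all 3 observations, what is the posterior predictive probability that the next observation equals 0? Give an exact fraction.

80/307

obs 1: x=3 → posterior Dirichlet(4, 9/4, 9/5, 7/2, 9/5)
obs 2: x=3 → posterior Dirichlet(4, 9/4, 9/5, 9/2, 9/5)
obs 3: x=4 → posterior Dirichlet(4, 9/4, 9/5, 9/2, 14/5)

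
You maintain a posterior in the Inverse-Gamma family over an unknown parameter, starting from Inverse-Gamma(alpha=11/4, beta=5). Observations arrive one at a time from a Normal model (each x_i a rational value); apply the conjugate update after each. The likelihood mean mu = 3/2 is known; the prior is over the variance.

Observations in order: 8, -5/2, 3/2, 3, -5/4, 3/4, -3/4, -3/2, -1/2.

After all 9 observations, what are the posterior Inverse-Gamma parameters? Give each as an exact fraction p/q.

alpha=29/4, beta=1547/32

obs 1: x=8 → posterior Inverse-Gamma(13/4, 209/8)
obs 2: x=-5/2 → posterior Inverse-Gamma(15/4, 273/8)
obs 3: x=3/2 → posterior Inverse-Gamma(17/4, 273/8)
obs 4: x=3 → posterior Inverse-Gamma(19/4, 141/4)
obs 5: x=-5/4 → posterior Inverse-Gamma(21/4, 1249/32)
obs 6: x=3/4 → posterior Inverse-Gamma(23/4, 629/16)
obs 7: x=-3/4 → posterior Inverse-Gamma(25/4, 1339/32)
obs 8: x=-3/2 → posterior Inverse-Gamma(27/4, 1483/32)
obs 9: x=-1/2 → posterior Inverse-Gamma(29/4, 1547/32)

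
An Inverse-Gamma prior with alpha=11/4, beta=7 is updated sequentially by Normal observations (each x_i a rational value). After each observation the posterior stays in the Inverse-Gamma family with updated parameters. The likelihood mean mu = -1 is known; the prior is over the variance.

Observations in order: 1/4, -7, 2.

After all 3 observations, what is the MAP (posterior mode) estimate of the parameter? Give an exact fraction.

323/56

obs 1: x=1/4 → posterior Inverse-Gamma(13/4, 249/32)
obs 2: x=-7 → posterior Inverse-Gamma(15/4, 825/32)
obs 3: x=2 → posterior Inverse-Gamma(17/4, 969/32)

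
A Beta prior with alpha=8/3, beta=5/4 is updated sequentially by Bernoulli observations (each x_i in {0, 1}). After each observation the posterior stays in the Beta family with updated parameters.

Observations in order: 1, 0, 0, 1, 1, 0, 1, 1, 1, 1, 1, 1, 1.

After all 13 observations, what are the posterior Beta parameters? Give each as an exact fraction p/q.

alpha=38/3, beta=17/4

obs 1: x=1 → posterior Beta(11/3, 5/4)
obs 2: x=0 → posterior Beta(11/3, 9/4)
obs 3: x=0 → posterior Beta(11/3, 13/4)
obs 4: x=1 → posterior Beta(14/3, 13/4)
obs 5: x=1 → posterior Beta(17/3, 13/4)
obs 6: x=0 → posterior Beta(17/3, 17/4)
obs 7: x=1 → posterior Beta(20/3, 17/4)
obs 8: x=1 → posterior Beta(23/3, 17/4)
obs 9: x=1 → posterior Beta(26/3, 17/4)
obs 10: x=1 → posterior Beta(29/3, 17/4)
obs 11: x=1 → posterior Beta(32/3, 17/4)
obs 12: x=1 → posterior Beta(35/3, 17/4)
obs 13: x=1 → posterior Beta(38/3, 17/4)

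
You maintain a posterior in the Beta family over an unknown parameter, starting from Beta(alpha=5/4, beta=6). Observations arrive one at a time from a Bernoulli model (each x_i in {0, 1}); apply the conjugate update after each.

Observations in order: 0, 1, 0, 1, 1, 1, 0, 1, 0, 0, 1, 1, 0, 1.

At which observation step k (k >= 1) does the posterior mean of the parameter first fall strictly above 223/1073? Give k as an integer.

obs 1: x=0 → posterior Beta(5/4, 7)
obs 2: x=1 → posterior Beta(9/4, 7)
obs 3: x=0 → posterior Beta(9/4, 8)
obs 4: x=1 → posterior Beta(13/4, 8)
obs 5: x=1 → posterior Beta(17/4, 8)
obs 6: x=1 → posterior Beta(21/4, 8)
obs 7: x=0 → posterior Beta(21/4, 9)
obs 8: x=1 → posterior Beta(25/4, 9)
obs 9: x=0 → posterior Beta(25/4, 10)
obs 10: x=0 → posterior Beta(25/4, 11)
obs 11: x=1 → posterior Beta(29/4, 11)
obs 12: x=1 → posterior Beta(33/4, 11)
obs 13: x=0 → posterior Beta(33/4, 12)
obs 14: x=1 → posterior Beta(37/4, 12)

k = 2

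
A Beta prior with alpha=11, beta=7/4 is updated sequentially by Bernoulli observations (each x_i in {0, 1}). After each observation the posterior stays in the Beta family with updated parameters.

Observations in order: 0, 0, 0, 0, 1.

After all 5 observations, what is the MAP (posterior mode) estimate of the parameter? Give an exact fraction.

obs 1: x=0 → posterior Beta(11, 11/4)
obs 2: x=0 → posterior Beta(11, 15/4)
obs 3: x=0 → posterior Beta(11, 19/4)
obs 4: x=0 → posterior Beta(11, 23/4)
obs 5: x=1 → posterior Beta(12, 23/4)

44/63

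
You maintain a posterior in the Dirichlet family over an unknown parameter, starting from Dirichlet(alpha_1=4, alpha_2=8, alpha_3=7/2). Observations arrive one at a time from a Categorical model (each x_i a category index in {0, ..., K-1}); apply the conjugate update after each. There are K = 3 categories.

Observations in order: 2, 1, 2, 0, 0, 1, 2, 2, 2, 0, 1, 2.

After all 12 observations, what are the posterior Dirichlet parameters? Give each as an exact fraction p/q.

alpha_1=7, alpha_2=11, alpha_3=19/2

obs 1: x=2 → posterior Dirichlet(4, 8, 9/2)
obs 2: x=1 → posterior Dirichlet(4, 9, 9/2)
obs 3: x=2 → posterior Dirichlet(4, 9, 11/2)
obs 4: x=0 → posterior Dirichlet(5, 9, 11/2)
obs 5: x=0 → posterior Dirichlet(6, 9, 11/2)
obs 6: x=1 → posterior Dirichlet(6, 10, 11/2)
obs 7: x=2 → posterior Dirichlet(6, 10, 13/2)
obs 8: x=2 → posterior Dirichlet(6, 10, 15/2)
obs 9: x=2 → posterior Dirichlet(6, 10, 17/2)
obs 10: x=0 → posterior Dirichlet(7, 10, 17/2)
obs 11: x=1 → posterior Dirichlet(7, 11, 17/2)
obs 12: x=2 → posterior Dirichlet(7, 11, 19/2)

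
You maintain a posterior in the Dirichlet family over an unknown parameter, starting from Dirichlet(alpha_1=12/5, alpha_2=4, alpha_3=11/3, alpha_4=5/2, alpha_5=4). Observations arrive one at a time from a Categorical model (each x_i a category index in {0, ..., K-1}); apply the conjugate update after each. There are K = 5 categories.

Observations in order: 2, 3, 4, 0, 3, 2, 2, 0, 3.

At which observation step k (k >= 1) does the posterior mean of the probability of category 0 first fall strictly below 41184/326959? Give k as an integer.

k = 3

obs 1: x=2 → posterior Dirichlet(12/5, 4, 14/3, 5/2, 4)
obs 2: x=3 → posterior Dirichlet(12/5, 4, 14/3, 7/2, 4)
obs 3: x=4 → posterior Dirichlet(12/5, 4, 14/3, 7/2, 5)
obs 4: x=0 → posterior Dirichlet(17/5, 4, 14/3, 7/2, 5)
obs 5: x=3 → posterior Dirichlet(17/5, 4, 14/3, 9/2, 5)
obs 6: x=2 → posterior Dirichlet(17/5, 4, 17/3, 9/2, 5)
obs 7: x=2 → posterior Dirichlet(17/5, 4, 20/3, 9/2, 5)
obs 8: x=0 → posterior Dirichlet(22/5, 4, 20/3, 9/2, 5)
obs 9: x=3 → posterior Dirichlet(22/5, 4, 20/3, 11/2, 5)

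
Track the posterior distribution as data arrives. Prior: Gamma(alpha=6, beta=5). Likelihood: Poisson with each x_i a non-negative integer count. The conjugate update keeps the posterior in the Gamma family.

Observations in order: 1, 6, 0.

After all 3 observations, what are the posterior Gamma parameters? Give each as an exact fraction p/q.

obs 1: x=1 → posterior Gamma(7, 6)
obs 2: x=6 → posterior Gamma(13, 7)
obs 3: x=0 → posterior Gamma(13, 8)

alpha=13, beta=8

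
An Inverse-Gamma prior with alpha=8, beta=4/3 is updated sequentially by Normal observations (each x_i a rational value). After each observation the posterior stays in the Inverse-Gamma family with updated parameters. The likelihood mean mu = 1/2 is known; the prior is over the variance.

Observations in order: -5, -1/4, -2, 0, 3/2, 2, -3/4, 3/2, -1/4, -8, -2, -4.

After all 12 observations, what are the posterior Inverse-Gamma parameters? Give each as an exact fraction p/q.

alpha=14, beta=6965/96

obs 1: x=-5 → posterior Inverse-Gamma(17/2, 395/24)
obs 2: x=-1/4 → posterior Inverse-Gamma(9, 1607/96)
obs 3: x=-2 → posterior Inverse-Gamma(19/2, 1907/96)
obs 4: x=0 → posterior Inverse-Gamma(10, 1919/96)
obs 5: x=3/2 → posterior Inverse-Gamma(21/2, 1967/96)
obs 6: x=2 → posterior Inverse-Gamma(11, 2075/96)
obs 7: x=-3/4 → posterior Inverse-Gamma(23/2, 1075/48)
obs 8: x=3/2 → posterior Inverse-Gamma(12, 1099/48)
obs 9: x=-1/4 → posterior Inverse-Gamma(25/2, 2225/96)
obs 10: x=-8 → posterior Inverse-Gamma(13, 5693/96)
obs 11: x=-2 → posterior Inverse-Gamma(27/2, 5993/96)
obs 12: x=-4 → posterior Inverse-Gamma(14, 6965/96)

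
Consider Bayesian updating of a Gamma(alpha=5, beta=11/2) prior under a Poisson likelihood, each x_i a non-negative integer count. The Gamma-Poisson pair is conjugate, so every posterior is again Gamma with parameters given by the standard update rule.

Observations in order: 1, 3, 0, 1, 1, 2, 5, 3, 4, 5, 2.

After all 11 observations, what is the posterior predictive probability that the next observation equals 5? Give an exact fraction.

6742642733543231917896107547307920704006345064863910912/192938812386976021791562625847363960929214954376220703125

obs 1: x=1 → posterior Gamma(6, 13/2)
obs 2: x=3 → posterior Gamma(9, 15/2)
obs 3: x=0 → posterior Gamma(9, 17/2)
obs 4: x=1 → posterior Gamma(10, 19/2)
obs 5: x=1 → posterior Gamma(11, 21/2)
obs 6: x=2 → posterior Gamma(13, 23/2)
obs 7: x=5 → posterior Gamma(18, 25/2)
obs 8: x=3 → posterior Gamma(21, 27/2)
obs 9: x=4 → posterior Gamma(25, 29/2)
obs 10: x=5 → posterior Gamma(30, 31/2)
obs 11: x=2 → posterior Gamma(32, 33/2)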